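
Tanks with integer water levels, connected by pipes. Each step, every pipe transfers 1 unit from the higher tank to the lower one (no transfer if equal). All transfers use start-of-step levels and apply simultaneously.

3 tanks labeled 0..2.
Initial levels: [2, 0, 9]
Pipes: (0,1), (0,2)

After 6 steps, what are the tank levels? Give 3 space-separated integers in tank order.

Answer: 3 4 4

Derivation:
Step 1: flows [0->1,2->0] -> levels [2 1 8]
Step 2: flows [0->1,2->0] -> levels [2 2 7]
Step 3: flows [0=1,2->0] -> levels [3 2 6]
Step 4: flows [0->1,2->0] -> levels [3 3 5]
Step 5: flows [0=1,2->0] -> levels [4 3 4]
Step 6: flows [0->1,0=2] -> levels [3 4 4]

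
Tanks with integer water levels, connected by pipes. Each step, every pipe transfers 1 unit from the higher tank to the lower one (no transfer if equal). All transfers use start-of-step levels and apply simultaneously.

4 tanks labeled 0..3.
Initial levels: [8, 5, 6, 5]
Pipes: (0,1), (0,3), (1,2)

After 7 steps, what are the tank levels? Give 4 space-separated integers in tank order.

Step 1: flows [0->1,0->3,2->1] -> levels [6 7 5 6]
Step 2: flows [1->0,0=3,1->2] -> levels [7 5 6 6]
Step 3: flows [0->1,0->3,2->1] -> levels [5 7 5 7]
Step 4: flows [1->0,3->0,1->2] -> levels [7 5 6 6]
  -> period-2 cycle: step 4 state = step 2 state
  -> state at step 7: (7-2) mod 2 = 1, same as step 3 -> [5 7 5 7]

Answer: 5 7 5 7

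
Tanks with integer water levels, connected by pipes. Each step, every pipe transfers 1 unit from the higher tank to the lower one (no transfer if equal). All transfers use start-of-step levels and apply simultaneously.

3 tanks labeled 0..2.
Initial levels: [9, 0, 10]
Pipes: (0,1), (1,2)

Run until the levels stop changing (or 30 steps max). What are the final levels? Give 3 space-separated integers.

Step 1: flows [0->1,2->1] -> levels [8 2 9]
Step 2: flows [0->1,2->1] -> levels [7 4 8]
Step 3: flows [0->1,2->1] -> levels [6 6 7]
Step 4: flows [0=1,2->1] -> levels [6 7 6]
Step 5: flows [1->0,1->2] -> levels [7 5 7]
Step 6: flows [0->1,2->1] -> levels [6 7 6]
  -> period-2 cycle: step 6 state = step 4 state; never stabilizes
  -> state at step 30: (30-4) mod 2 = 0, same as step 4 -> [6 7 6]

Answer: 6 7 6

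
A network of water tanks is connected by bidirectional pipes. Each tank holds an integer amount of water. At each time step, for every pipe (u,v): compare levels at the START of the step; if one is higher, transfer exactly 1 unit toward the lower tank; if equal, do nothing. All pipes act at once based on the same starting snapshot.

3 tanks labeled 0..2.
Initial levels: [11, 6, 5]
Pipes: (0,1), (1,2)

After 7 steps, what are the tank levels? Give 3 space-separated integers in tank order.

Step 1: flows [0->1,1->2] -> levels [10 6 6]
Step 2: flows [0->1,1=2] -> levels [9 7 6]
Step 3: flows [0->1,1->2] -> levels [8 7 7]
Step 4: flows [0->1,1=2] -> levels [7 8 7]
Step 5: flows [1->0,1->2] -> levels [8 6 8]
Step 6: flows [0->1,2->1] -> levels [7 8 7]
  -> period-2 cycle: step 6 state = step 4 state
  -> state at step 7: (7-4) mod 2 = 1, same as step 5 -> [8 6 8]

Answer: 8 6 8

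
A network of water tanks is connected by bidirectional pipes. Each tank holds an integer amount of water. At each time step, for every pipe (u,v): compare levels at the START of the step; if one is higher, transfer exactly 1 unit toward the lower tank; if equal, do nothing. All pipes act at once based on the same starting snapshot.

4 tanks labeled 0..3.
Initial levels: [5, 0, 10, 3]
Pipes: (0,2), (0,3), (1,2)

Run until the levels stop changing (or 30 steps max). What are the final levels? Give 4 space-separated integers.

Answer: 4 4 5 5

Derivation:
Step 1: flows [2->0,0->3,2->1] -> levels [5 1 8 4]
Step 2: flows [2->0,0->3,2->1] -> levels [5 2 6 5]
Step 3: flows [2->0,0=3,2->1] -> levels [6 3 4 5]
Step 4: flows [0->2,0->3,2->1] -> levels [4 4 4 6]
Step 5: flows [0=2,3->0,1=2] -> levels [5 4 4 5]
Step 6: flows [0->2,0=3,1=2] -> levels [4 4 5 5]
Step 7: flows [2->0,3->0,2->1] -> levels [6 5 3 4]
Step 8: flows [0->2,0->3,1->2] -> levels [4 4 5 5]
  -> period-2 cycle: step 8 state = step 6 state; never stabilizes
  -> state at step 30: (30-6) mod 2 = 0, same as step 6 -> [4 4 5 5]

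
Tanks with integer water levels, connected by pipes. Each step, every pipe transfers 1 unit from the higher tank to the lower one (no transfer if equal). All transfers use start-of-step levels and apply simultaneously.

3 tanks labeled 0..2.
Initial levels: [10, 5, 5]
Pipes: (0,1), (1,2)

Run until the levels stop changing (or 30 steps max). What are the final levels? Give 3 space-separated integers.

Answer: 7 6 7

Derivation:
Step 1: flows [0->1,1=2] -> levels [9 6 5]
Step 2: flows [0->1,1->2] -> levels [8 6 6]
Step 3: flows [0->1,1=2] -> levels [7 7 6]
Step 4: flows [0=1,1->2] -> levels [7 6 7]
Step 5: flows [0->1,2->1] -> levels [6 8 6]
Step 6: flows [1->0,1->2] -> levels [7 6 7]
  -> period-2 cycle: step 6 state = step 4 state; never stabilizes
  -> state at step 30: (30-4) mod 2 = 0, same as step 4 -> [7 6 7]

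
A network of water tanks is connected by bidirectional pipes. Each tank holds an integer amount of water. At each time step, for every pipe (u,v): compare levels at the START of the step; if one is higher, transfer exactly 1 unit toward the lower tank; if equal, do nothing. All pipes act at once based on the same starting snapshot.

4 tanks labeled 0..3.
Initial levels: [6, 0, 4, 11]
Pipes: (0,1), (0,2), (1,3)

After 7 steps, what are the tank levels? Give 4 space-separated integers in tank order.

Step 1: flows [0->1,0->2,3->1] -> levels [4 2 5 10]
Step 2: flows [0->1,2->0,3->1] -> levels [4 4 4 9]
Step 3: flows [0=1,0=2,3->1] -> levels [4 5 4 8]
Step 4: flows [1->0,0=2,3->1] -> levels [5 5 4 7]
Step 5: flows [0=1,0->2,3->1] -> levels [4 6 5 6]
Step 6: flows [1->0,2->0,1=3] -> levels [6 5 4 6]
Step 7: flows [0->1,0->2,3->1] -> levels [4 7 5 5]

Answer: 4 7 5 5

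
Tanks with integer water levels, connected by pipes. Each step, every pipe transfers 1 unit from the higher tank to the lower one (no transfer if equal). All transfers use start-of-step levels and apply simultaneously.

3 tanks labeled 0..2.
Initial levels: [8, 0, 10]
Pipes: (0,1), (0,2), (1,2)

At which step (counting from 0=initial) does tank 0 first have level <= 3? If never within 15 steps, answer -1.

Step 1: flows [0->1,2->0,2->1] -> levels [8 2 8]
Step 2: flows [0->1,0=2,2->1] -> levels [7 4 7]
Step 3: flows [0->1,0=2,2->1] -> levels [6 6 6]
Step 4: flows [0=1,0=2,1=2] -> levels [6 6 6]
  -> stable; tank 0 stays at 6 > 3
Tank 0 never reaches <=3 within 15 steps

Answer: -1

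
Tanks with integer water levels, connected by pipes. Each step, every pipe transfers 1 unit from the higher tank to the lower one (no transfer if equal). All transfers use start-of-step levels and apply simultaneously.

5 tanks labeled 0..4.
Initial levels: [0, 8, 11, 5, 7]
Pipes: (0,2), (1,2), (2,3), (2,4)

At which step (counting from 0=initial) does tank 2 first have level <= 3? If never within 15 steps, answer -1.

Step 1: flows [2->0,2->1,2->3,2->4] -> levels [1 9 7 6 8]
Step 2: flows [2->0,1->2,2->3,4->2] -> levels [2 8 7 7 7]
Step 3: flows [2->0,1->2,2=3,2=4] -> levels [3 7 7 7 7]
Step 4: flows [2->0,1=2,2=3,2=4] -> levels [4 7 6 7 7]
Step 5: flows [2->0,1->2,3->2,4->2] -> levels [5 6 8 6 6]
Step 6: flows [2->0,2->1,2->3,2->4] -> levels [6 7 4 7 7]
Step 7: flows [0->2,1->2,3->2,4->2] -> levels [5 6 8 6 6]
  -> period-2 cycle (repeats step 5); tank 2 never drops to <=3
Tank 2 never reaches <=3 within 15 steps

Answer: -1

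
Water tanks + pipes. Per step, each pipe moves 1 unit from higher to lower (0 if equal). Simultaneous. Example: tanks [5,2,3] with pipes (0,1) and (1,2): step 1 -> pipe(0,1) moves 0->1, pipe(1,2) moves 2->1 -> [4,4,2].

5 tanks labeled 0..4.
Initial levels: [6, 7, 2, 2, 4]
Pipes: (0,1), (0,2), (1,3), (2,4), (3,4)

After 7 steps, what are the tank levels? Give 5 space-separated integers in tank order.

Step 1: flows [1->0,0->2,1->3,4->2,4->3] -> levels [6 5 4 4 2]
Step 2: flows [0->1,0->2,1->3,2->4,3->4] -> levels [4 5 4 4 4]
Step 3: flows [1->0,0=2,1->3,2=4,3=4] -> levels [5 3 4 5 4]
Step 4: flows [0->1,0->2,3->1,2=4,3->4] -> levels [3 5 5 3 5]
Step 5: flows [1->0,2->0,1->3,2=4,4->3] -> levels [5 3 4 5 4]
  -> period-2 cycle: step 5 state = step 3 state
  -> state at step 7: (7-3) mod 2 = 0, same as step 3 -> [5 3 4 5 4]

Answer: 5 3 4 5 4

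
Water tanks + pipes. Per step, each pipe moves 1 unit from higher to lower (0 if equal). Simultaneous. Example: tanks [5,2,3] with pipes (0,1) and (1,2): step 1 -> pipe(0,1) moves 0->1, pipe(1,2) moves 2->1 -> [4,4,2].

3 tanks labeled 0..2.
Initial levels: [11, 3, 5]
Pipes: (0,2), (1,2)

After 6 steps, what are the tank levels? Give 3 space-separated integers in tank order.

Step 1: flows [0->2,2->1] -> levels [10 4 5]
Step 2: flows [0->2,2->1] -> levels [9 5 5]
Step 3: flows [0->2,1=2] -> levels [8 5 6]
Step 4: flows [0->2,2->1] -> levels [7 6 6]
Step 5: flows [0->2,1=2] -> levels [6 6 7]
Step 6: flows [2->0,2->1] -> levels [7 7 5]

Answer: 7 7 5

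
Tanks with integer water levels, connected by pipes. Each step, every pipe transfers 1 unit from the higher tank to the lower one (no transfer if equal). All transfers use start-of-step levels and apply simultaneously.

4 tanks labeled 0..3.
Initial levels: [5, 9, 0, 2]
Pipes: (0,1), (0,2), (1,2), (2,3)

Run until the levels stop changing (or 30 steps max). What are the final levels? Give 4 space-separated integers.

Step 1: flows [1->0,0->2,1->2,3->2] -> levels [5 7 3 1]
Step 2: flows [1->0,0->2,1->2,2->3] -> levels [5 5 4 2]
Step 3: flows [0=1,0->2,1->2,2->3] -> levels [4 4 5 3]
Step 4: flows [0=1,2->0,2->1,2->3] -> levels [5 5 2 4]
Step 5: flows [0=1,0->2,1->2,3->2] -> levels [4 4 5 3]
  -> period-2 cycle: step 5 state = step 3 state; never stabilizes
  -> state at step 30: (30-3) mod 2 = 1, same as step 4 -> [5 5 2 4]

Answer: 5 5 2 4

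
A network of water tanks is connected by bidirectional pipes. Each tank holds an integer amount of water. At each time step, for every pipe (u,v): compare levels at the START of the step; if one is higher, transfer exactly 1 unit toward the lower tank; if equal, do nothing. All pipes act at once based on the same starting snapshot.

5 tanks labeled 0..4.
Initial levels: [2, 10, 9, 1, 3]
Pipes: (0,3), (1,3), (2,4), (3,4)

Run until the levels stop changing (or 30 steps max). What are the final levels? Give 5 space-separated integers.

Step 1: flows [0->3,1->3,2->4,4->3] -> levels [1 9 8 4 3]
Step 2: flows [3->0,1->3,2->4,3->4] -> levels [2 8 7 3 5]
Step 3: flows [3->0,1->3,2->4,4->3] -> levels [3 7 6 4 5]
Step 4: flows [3->0,1->3,2->4,4->3] -> levels [4 6 5 5 5]
Step 5: flows [3->0,1->3,2=4,3=4] -> levels [5 5 5 5 5]
Step 6: flows [0=3,1=3,2=4,3=4] -> levels [5 5 5 5 5]
  -> stable (no change)

Answer: 5 5 5 5 5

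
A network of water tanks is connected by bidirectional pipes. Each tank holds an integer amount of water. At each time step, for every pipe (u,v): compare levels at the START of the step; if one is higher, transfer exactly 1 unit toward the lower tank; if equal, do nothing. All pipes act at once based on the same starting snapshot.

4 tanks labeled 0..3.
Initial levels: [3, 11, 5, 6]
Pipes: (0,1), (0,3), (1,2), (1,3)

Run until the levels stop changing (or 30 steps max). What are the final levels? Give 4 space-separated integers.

Answer: 7 5 7 6

Derivation:
Step 1: flows [1->0,3->0,1->2,1->3] -> levels [5 8 6 6]
Step 2: flows [1->0,3->0,1->2,1->3] -> levels [7 5 7 6]
Step 3: flows [0->1,0->3,2->1,3->1] -> levels [5 8 6 6]
  -> period-2 cycle: step 3 state = step 1 state; never stabilizes
  -> state at step 30: (30-1) mod 2 = 1, same as step 2 -> [7 5 7 6]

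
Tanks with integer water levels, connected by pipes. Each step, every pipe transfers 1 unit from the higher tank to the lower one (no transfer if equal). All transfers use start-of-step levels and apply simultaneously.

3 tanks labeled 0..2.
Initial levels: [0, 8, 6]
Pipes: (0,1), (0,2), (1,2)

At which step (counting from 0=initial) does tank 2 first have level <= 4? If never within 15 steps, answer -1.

Answer: 3

Derivation:
Step 1: flows [1->0,2->0,1->2] -> levels [2 6 6]
Step 2: flows [1->0,2->0,1=2] -> levels [4 5 5]
Step 3: flows [1->0,2->0,1=2] -> levels [6 4 4]
Tank 2 first reaches <=4 at step 3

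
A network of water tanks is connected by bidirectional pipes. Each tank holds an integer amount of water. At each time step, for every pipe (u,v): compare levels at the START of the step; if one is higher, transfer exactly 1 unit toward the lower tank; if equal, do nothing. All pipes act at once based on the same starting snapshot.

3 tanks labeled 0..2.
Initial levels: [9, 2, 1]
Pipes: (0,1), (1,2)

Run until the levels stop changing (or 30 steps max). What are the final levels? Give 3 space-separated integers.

Answer: 4 4 4

Derivation:
Step 1: flows [0->1,1->2] -> levels [8 2 2]
Step 2: flows [0->1,1=2] -> levels [7 3 2]
Step 3: flows [0->1,1->2] -> levels [6 3 3]
Step 4: flows [0->1,1=2] -> levels [5 4 3]
Step 5: flows [0->1,1->2] -> levels [4 4 4]
Step 6: flows [0=1,1=2] -> levels [4 4 4]
  -> stable (no change)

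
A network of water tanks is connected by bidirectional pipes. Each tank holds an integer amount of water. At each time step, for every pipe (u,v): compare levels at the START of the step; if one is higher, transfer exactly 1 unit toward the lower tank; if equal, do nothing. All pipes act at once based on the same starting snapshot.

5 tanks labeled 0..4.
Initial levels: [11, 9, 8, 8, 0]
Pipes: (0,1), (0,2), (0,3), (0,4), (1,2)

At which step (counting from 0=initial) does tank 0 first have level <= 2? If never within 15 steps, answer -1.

Step 1: flows [0->1,0->2,0->3,0->4,1->2] -> levels [7 9 10 9 1]
Step 2: flows [1->0,2->0,3->0,0->4,2->1] -> levels [9 9 8 8 2]
Step 3: flows [0=1,0->2,0->3,0->4,1->2] -> levels [6 8 10 9 3]
Step 4: flows [1->0,2->0,3->0,0->4,2->1] -> levels [8 8 8 8 4]
Step 5: flows [0=1,0=2,0=3,0->4,1=2] -> levels [7 8 8 8 5]
Step 6: flows [1->0,2->0,3->0,0->4,1=2] -> levels [9 7 7 7 6]
Step 7: flows [0->1,0->2,0->3,0->4,1=2] -> levels [5 8 8 8 7]
Step 8: flows [1->0,2->0,3->0,4->0,1=2] -> levels [9 7 7 7 6]
  -> period-2 cycle (repeats step 6); tank 0 never drops to <=2
Tank 0 never reaches <=2 within 15 steps

Answer: -1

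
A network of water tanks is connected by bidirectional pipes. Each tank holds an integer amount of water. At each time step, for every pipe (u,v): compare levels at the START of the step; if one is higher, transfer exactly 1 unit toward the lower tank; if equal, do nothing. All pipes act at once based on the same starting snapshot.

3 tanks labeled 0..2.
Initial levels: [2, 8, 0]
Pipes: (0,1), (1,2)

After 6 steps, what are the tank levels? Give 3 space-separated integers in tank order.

Answer: 3 4 3

Derivation:
Step 1: flows [1->0,1->2] -> levels [3 6 1]
Step 2: flows [1->0,1->2] -> levels [4 4 2]
Step 3: flows [0=1,1->2] -> levels [4 3 3]
Step 4: flows [0->1,1=2] -> levels [3 4 3]
Step 5: flows [1->0,1->2] -> levels [4 2 4]
Step 6: flows [0->1,2->1] -> levels [3 4 3]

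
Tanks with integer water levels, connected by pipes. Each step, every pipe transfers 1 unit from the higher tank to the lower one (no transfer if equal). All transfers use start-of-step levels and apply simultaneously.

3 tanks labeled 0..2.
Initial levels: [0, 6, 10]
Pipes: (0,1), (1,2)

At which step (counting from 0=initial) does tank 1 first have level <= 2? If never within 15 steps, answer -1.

Step 1: flows [1->0,2->1] -> levels [1 6 9]
Step 2: flows [1->0,2->1] -> levels [2 6 8]
Step 3: flows [1->0,2->1] -> levels [3 6 7]
Step 4: flows [1->0,2->1] -> levels [4 6 6]
Step 5: flows [1->0,1=2] -> levels [5 5 6]
Step 6: flows [0=1,2->1] -> levels [5 6 5]
Step 7: flows [1->0,1->2] -> levels [6 4 6]
Step 8: flows [0->1,2->1] -> levels [5 6 5]
  -> period-2 cycle (repeats step 6); tank 1 never drops to <=2
Tank 1 never reaches <=2 within 15 steps

Answer: -1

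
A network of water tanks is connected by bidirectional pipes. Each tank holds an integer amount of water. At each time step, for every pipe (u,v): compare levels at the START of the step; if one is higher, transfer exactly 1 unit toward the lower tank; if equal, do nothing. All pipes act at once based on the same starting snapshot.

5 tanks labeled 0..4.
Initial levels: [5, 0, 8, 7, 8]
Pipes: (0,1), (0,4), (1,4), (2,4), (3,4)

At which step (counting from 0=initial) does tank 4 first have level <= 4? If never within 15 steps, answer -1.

Step 1: flows [0->1,4->0,4->1,2=4,4->3] -> levels [5 2 8 8 5]
Step 2: flows [0->1,0=4,4->1,2->4,3->4] -> levels [4 4 7 7 6]
Step 3: flows [0=1,4->0,4->1,2->4,3->4] -> levels [5 5 6 6 6]
Step 4: flows [0=1,4->0,4->1,2=4,3=4] -> levels [6 6 6 6 4]
Tank 4 first reaches <=4 at step 4

Answer: 4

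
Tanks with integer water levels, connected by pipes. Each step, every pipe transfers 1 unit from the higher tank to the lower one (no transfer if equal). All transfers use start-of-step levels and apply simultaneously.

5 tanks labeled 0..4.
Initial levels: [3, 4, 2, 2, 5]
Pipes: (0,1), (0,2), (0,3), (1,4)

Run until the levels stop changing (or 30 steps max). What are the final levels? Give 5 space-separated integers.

Answer: 5 3 2 2 4

Derivation:
Step 1: flows [1->0,0->2,0->3,4->1] -> levels [2 4 3 3 4]
Step 2: flows [1->0,2->0,3->0,1=4] -> levels [5 3 2 2 4]
Step 3: flows [0->1,0->2,0->3,4->1] -> levels [2 5 3 3 3]
Step 4: flows [1->0,2->0,3->0,1->4] -> levels [5 3 2 2 4]
  -> period-2 cycle: step 4 state = step 2 state; never stabilizes
  -> state at step 30: (30-2) mod 2 = 0, same as step 2 -> [5 3 2 2 4]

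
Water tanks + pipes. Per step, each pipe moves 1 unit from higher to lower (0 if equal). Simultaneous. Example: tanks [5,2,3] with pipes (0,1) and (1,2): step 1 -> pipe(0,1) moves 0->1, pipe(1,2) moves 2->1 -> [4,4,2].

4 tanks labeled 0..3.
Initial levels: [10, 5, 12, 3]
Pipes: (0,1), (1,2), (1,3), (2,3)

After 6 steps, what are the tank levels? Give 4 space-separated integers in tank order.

Answer: 8 6 8 8

Derivation:
Step 1: flows [0->1,2->1,1->3,2->3] -> levels [9 6 10 5]
Step 2: flows [0->1,2->1,1->3,2->3] -> levels [8 7 8 7]
Step 3: flows [0->1,2->1,1=3,2->3] -> levels [7 9 6 8]
Step 4: flows [1->0,1->2,1->3,3->2] -> levels [8 6 8 8]
Step 5: flows [0->1,2->1,3->1,2=3] -> levels [7 9 7 7]
Step 6: flows [1->0,1->2,1->3,2=3] -> levels [8 6 8 8]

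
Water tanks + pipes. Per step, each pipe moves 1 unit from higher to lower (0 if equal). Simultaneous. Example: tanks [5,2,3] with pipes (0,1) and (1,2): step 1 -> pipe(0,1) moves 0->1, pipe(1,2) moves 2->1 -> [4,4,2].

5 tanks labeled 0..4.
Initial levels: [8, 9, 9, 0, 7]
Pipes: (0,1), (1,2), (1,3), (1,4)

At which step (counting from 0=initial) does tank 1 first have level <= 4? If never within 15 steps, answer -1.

Step 1: flows [1->0,1=2,1->3,1->4] -> levels [9 6 9 1 8]
Step 2: flows [0->1,2->1,1->3,4->1] -> levels [8 8 8 2 7]
Step 3: flows [0=1,1=2,1->3,1->4] -> levels [8 6 8 3 8]
Step 4: flows [0->1,2->1,1->3,4->1] -> levels [7 8 7 4 7]
Step 5: flows [1->0,1->2,1->3,1->4] -> levels [8 4 8 5 8]
Tank 1 first reaches <=4 at step 5

Answer: 5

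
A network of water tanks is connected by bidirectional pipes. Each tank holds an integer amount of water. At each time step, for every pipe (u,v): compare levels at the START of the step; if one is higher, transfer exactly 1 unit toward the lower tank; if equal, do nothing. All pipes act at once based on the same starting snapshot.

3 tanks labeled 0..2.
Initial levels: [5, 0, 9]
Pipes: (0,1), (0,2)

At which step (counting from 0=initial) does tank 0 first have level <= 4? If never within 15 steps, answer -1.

Answer: 5

Derivation:
Step 1: flows [0->1,2->0] -> levels [5 1 8]
Step 2: flows [0->1,2->0] -> levels [5 2 7]
Step 3: flows [0->1,2->0] -> levels [5 3 6]
Step 4: flows [0->1,2->0] -> levels [5 4 5]
Step 5: flows [0->1,0=2] -> levels [4 5 5]
Tank 0 first reaches <=4 at step 5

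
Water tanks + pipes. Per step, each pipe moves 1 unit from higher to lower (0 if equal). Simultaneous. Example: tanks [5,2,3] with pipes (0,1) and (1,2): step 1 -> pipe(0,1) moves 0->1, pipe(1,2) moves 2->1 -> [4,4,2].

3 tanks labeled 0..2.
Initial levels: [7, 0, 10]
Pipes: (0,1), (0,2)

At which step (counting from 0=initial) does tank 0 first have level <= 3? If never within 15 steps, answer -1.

Answer: -1

Derivation:
Step 1: flows [0->1,2->0] -> levels [7 1 9]
Step 2: flows [0->1,2->0] -> levels [7 2 8]
Step 3: flows [0->1,2->0] -> levels [7 3 7]
Step 4: flows [0->1,0=2] -> levels [6 4 7]
Step 5: flows [0->1,2->0] -> levels [6 5 6]
Step 6: flows [0->1,0=2] -> levels [5 6 6]
Step 7: flows [1->0,2->0] -> levels [7 5 5]
Step 8: flows [0->1,0->2] -> levels [5 6 6]
  -> period-2 cycle (repeats step 6); tank 0 never drops to <=3
Tank 0 never reaches <=3 within 15 steps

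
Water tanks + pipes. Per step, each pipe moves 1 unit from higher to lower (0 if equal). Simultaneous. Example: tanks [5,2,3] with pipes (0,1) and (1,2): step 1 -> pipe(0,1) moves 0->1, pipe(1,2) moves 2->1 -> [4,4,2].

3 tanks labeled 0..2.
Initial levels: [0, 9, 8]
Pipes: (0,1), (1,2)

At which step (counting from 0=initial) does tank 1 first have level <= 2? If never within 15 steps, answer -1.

Step 1: flows [1->0,1->2] -> levels [1 7 9]
Step 2: flows [1->0,2->1] -> levels [2 7 8]
Step 3: flows [1->0,2->1] -> levels [3 7 7]
Step 4: flows [1->0,1=2] -> levels [4 6 7]
Step 5: flows [1->0,2->1] -> levels [5 6 6]
Step 6: flows [1->0,1=2] -> levels [6 5 6]
Step 7: flows [0->1,2->1] -> levels [5 7 5]
Step 8: flows [1->0,1->2] -> levels [6 5 6]
  -> period-2 cycle (repeats step 6); tank 1 never drops to <=2
Tank 1 never reaches <=2 within 15 steps

Answer: -1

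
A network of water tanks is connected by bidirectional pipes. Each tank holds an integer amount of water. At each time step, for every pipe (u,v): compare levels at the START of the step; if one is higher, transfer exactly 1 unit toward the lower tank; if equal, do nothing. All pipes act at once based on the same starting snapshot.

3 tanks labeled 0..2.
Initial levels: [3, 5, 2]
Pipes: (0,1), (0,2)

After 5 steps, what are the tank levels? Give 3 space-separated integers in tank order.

Answer: 2 4 4

Derivation:
Step 1: flows [1->0,0->2] -> levels [3 4 3]
Step 2: flows [1->0,0=2] -> levels [4 3 3]
Step 3: flows [0->1,0->2] -> levels [2 4 4]
Step 4: flows [1->0,2->0] -> levels [4 3 3]
  -> period-2 cycle: step 4 state = step 2 state
  -> state at step 5: (5-2) mod 2 = 1, same as step 3 -> [2 4 4]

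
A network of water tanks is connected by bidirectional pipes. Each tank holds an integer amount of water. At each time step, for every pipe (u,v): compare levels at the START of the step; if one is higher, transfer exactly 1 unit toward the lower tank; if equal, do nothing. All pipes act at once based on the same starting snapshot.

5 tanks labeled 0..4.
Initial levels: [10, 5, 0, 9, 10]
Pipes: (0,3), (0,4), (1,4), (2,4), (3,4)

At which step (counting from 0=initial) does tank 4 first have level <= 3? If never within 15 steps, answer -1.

Step 1: flows [0->3,0=4,4->1,4->2,4->3] -> levels [9 6 1 11 7]
Step 2: flows [3->0,0->4,4->1,4->2,3->4] -> levels [9 7 2 9 7]
Step 3: flows [0=3,0->4,1=4,4->2,3->4] -> levels [8 7 3 8 8]
Step 4: flows [0=3,0=4,4->1,4->2,3=4] -> levels [8 8 4 8 6]
Step 5: flows [0=3,0->4,1->4,4->2,3->4] -> levels [7 7 5 7 8]
Step 6: flows [0=3,4->0,4->1,4->2,4->3] -> levels [8 8 6 8 4]
Step 7: flows [0=3,0->4,1->4,2->4,3->4] -> levels [7 7 5 7 8]
  -> period-2 cycle (repeats step 5); tank 4 never drops to <=3
Tank 4 never reaches <=3 within 15 steps

Answer: -1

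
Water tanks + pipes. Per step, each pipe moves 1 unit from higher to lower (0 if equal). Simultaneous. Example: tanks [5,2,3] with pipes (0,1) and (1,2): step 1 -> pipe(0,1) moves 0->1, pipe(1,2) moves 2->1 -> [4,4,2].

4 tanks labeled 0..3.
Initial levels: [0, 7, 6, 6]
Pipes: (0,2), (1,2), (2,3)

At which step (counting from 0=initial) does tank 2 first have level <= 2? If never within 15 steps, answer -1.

Answer: -1

Derivation:
Step 1: flows [2->0,1->2,2=3] -> levels [1 6 6 6]
Step 2: flows [2->0,1=2,2=3] -> levels [2 6 5 6]
Step 3: flows [2->0,1->2,3->2] -> levels [3 5 6 5]
Step 4: flows [2->0,2->1,2->3] -> levels [4 6 3 6]
Step 5: flows [0->2,1->2,3->2] -> levels [3 5 6 5]
  -> period-2 cycle (repeats step 3); tank 2 never drops to <=2
Tank 2 never reaches <=2 within 15 steps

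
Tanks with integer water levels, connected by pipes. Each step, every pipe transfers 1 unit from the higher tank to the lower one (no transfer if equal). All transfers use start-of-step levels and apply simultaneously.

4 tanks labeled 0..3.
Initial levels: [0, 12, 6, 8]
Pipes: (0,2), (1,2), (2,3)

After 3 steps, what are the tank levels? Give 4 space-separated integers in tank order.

Step 1: flows [2->0,1->2,3->2] -> levels [1 11 7 7]
Step 2: flows [2->0,1->2,2=3] -> levels [2 10 7 7]
Step 3: flows [2->0,1->2,2=3] -> levels [3 9 7 7]

Answer: 3 9 7 7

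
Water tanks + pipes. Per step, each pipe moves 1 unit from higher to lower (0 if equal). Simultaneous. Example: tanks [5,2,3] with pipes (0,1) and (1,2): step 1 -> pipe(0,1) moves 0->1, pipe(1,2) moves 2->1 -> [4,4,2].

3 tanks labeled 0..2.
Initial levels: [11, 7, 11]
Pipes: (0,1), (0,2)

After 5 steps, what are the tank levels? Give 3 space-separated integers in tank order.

Answer: 9 10 10

Derivation:
Step 1: flows [0->1,0=2] -> levels [10 8 11]
Step 2: flows [0->1,2->0] -> levels [10 9 10]
Step 3: flows [0->1,0=2] -> levels [9 10 10]
Step 4: flows [1->0,2->0] -> levels [11 9 9]
Step 5: flows [0->1,0->2] -> levels [9 10 10]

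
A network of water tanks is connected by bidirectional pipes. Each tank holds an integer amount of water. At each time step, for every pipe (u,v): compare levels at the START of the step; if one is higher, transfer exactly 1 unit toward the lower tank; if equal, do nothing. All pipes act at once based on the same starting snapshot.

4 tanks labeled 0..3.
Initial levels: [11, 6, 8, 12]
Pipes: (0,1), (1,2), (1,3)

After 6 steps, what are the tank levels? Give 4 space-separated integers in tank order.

Step 1: flows [0->1,2->1,3->1] -> levels [10 9 7 11]
Step 2: flows [0->1,1->2,3->1] -> levels [9 10 8 10]
Step 3: flows [1->0,1->2,1=3] -> levels [10 8 9 10]
Step 4: flows [0->1,2->1,3->1] -> levels [9 11 8 9]
Step 5: flows [1->0,1->2,1->3] -> levels [10 8 9 10]
  -> period-2 cycle: step 5 state = step 3 state
  -> state at step 6: (6-3) mod 2 = 1, same as step 4 -> [9 11 8 9]

Answer: 9 11 8 9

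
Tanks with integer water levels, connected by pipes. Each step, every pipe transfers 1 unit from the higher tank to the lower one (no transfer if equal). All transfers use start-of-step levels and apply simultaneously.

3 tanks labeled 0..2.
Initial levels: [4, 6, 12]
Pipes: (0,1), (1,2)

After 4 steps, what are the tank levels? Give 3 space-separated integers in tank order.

Answer: 7 7 8

Derivation:
Step 1: flows [1->0,2->1] -> levels [5 6 11]
Step 2: flows [1->0,2->1] -> levels [6 6 10]
Step 3: flows [0=1,2->1] -> levels [6 7 9]
Step 4: flows [1->0,2->1] -> levels [7 7 8]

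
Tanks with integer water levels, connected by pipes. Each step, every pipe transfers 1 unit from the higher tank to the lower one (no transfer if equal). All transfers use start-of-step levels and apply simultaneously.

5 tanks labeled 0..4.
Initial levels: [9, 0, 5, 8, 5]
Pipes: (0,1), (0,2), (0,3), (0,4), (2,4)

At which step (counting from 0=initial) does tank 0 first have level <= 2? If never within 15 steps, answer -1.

Answer: -1

Derivation:
Step 1: flows [0->1,0->2,0->3,0->4,2=4] -> levels [5 1 6 9 6]
Step 2: flows [0->1,2->0,3->0,4->0,2=4] -> levels [7 2 5 8 5]
Step 3: flows [0->1,0->2,3->0,0->4,2=4] -> levels [5 3 6 7 6]
Step 4: flows [0->1,2->0,3->0,4->0,2=4] -> levels [7 4 5 6 5]
Step 5: flows [0->1,0->2,0->3,0->4,2=4] -> levels [3 5 6 7 6]
Step 6: flows [1->0,2->0,3->0,4->0,2=4] -> levels [7 4 5 6 5]
  -> period-2 cycle (repeats step 4); tank 0 never drops to <=2
Tank 0 never reaches <=2 within 15 steps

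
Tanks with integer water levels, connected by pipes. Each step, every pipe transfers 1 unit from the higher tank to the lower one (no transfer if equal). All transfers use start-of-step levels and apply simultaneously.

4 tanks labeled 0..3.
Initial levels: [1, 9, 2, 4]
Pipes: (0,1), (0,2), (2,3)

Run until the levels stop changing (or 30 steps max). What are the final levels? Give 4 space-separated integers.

Step 1: flows [1->0,2->0,3->2] -> levels [3 8 2 3]
Step 2: flows [1->0,0->2,3->2] -> levels [3 7 4 2]
Step 3: flows [1->0,2->0,2->3] -> levels [5 6 2 3]
Step 4: flows [1->0,0->2,3->2] -> levels [5 5 4 2]
Step 5: flows [0=1,0->2,2->3] -> levels [4 5 4 3]
Step 6: flows [1->0,0=2,2->3] -> levels [5 4 3 4]
Step 7: flows [0->1,0->2,3->2] -> levels [3 5 5 3]
Step 8: flows [1->0,2->0,2->3] -> levels [5 4 3 4]
  -> period-2 cycle: step 8 state = step 6 state; never stabilizes
  -> state at step 30: (30-6) mod 2 = 0, same as step 6 -> [5 4 3 4]

Answer: 5 4 3 4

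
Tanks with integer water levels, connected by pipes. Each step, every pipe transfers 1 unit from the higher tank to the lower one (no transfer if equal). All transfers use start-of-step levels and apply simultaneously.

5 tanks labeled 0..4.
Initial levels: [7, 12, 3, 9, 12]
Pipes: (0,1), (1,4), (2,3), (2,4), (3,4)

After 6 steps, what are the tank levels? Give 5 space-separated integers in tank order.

Answer: 9 8 8 8 10

Derivation:
Step 1: flows [1->0,1=4,3->2,4->2,4->3] -> levels [8 11 5 9 10]
Step 2: flows [1->0,1->4,3->2,4->2,4->3] -> levels [9 9 7 9 9]
Step 3: flows [0=1,1=4,3->2,4->2,3=4] -> levels [9 9 9 8 8]
Step 4: flows [0=1,1->4,2->3,2->4,3=4] -> levels [9 8 7 9 10]
Step 5: flows [0->1,4->1,3->2,4->2,4->3] -> levels [8 10 9 9 7]
Step 6: flows [1->0,1->4,2=3,2->4,3->4] -> levels [9 8 8 8 10]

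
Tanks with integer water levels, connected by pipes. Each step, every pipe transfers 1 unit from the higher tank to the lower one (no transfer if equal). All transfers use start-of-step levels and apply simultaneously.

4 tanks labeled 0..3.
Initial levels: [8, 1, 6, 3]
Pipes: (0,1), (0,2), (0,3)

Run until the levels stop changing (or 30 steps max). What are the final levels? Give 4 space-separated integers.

Answer: 3 5 5 5

Derivation:
Step 1: flows [0->1,0->2,0->3] -> levels [5 2 7 4]
Step 2: flows [0->1,2->0,0->3] -> levels [4 3 6 5]
Step 3: flows [0->1,2->0,3->0] -> levels [5 4 5 4]
Step 4: flows [0->1,0=2,0->3] -> levels [3 5 5 5]
Step 5: flows [1->0,2->0,3->0] -> levels [6 4 4 4]
Step 6: flows [0->1,0->2,0->3] -> levels [3 5 5 5]
  -> period-2 cycle: step 6 state = step 4 state; never stabilizes
  -> state at step 30: (30-4) mod 2 = 0, same as step 4 -> [3 5 5 5]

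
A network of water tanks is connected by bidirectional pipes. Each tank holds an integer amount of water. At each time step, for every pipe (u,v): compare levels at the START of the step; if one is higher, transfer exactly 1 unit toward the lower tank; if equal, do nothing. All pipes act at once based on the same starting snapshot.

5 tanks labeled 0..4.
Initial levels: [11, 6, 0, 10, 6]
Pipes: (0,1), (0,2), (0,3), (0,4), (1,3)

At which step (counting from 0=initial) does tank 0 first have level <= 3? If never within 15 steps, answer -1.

Answer: -1

Derivation:
Step 1: flows [0->1,0->2,0->3,0->4,3->1] -> levels [7 8 1 10 7]
Step 2: flows [1->0,0->2,3->0,0=4,3->1] -> levels [8 8 2 8 7]
Step 3: flows [0=1,0->2,0=3,0->4,1=3] -> levels [6 8 3 8 8]
Step 4: flows [1->0,0->2,3->0,4->0,1=3] -> levels [8 7 4 7 7]
Step 5: flows [0->1,0->2,0->3,0->4,1=3] -> levels [4 8 5 8 8]
Step 6: flows [1->0,2->0,3->0,4->0,1=3] -> levels [8 7 4 7 7]
  -> period-2 cycle (repeats step 4); tank 0 never drops to <=3
Tank 0 never reaches <=3 within 15 steps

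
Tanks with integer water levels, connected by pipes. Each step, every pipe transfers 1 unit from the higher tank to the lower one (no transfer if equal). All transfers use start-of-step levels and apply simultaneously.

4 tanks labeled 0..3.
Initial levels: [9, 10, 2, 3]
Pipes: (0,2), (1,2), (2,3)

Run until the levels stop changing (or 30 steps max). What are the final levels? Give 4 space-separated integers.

Answer: 7 7 4 6

Derivation:
Step 1: flows [0->2,1->2,3->2] -> levels [8 9 5 2]
Step 2: flows [0->2,1->2,2->3] -> levels [7 8 6 3]
Step 3: flows [0->2,1->2,2->3] -> levels [6 7 7 4]
Step 4: flows [2->0,1=2,2->3] -> levels [7 7 5 5]
Step 5: flows [0->2,1->2,2=3] -> levels [6 6 7 5]
Step 6: flows [2->0,2->1,2->3] -> levels [7 7 4 6]
Step 7: flows [0->2,1->2,3->2] -> levels [6 6 7 5]
  -> period-2 cycle: step 7 state = step 5 state; never stabilizes
  -> state at step 30: (30-5) mod 2 = 1, same as step 6 -> [7 7 4 6]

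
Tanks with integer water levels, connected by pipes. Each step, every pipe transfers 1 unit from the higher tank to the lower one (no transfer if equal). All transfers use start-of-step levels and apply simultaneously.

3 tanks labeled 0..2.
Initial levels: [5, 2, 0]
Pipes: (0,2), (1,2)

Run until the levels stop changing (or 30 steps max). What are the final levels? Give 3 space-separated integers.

Step 1: flows [0->2,1->2] -> levels [4 1 2]
Step 2: flows [0->2,2->1] -> levels [3 2 2]
Step 3: flows [0->2,1=2] -> levels [2 2 3]
Step 4: flows [2->0,2->1] -> levels [3 3 1]
Step 5: flows [0->2,1->2] -> levels [2 2 3]
  -> period-2 cycle: step 5 state = step 3 state; never stabilizes
  -> state at step 30: (30-3) mod 2 = 1, same as step 4 -> [3 3 1]

Answer: 3 3 1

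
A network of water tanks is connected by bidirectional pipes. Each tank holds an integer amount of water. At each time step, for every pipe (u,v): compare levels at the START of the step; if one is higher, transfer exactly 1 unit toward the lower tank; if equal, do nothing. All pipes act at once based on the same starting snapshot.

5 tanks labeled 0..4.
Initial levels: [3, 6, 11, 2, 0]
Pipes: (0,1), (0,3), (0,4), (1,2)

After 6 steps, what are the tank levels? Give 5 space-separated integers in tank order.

Step 1: flows [1->0,0->3,0->4,2->1] -> levels [2 6 10 3 1]
Step 2: flows [1->0,3->0,0->4,2->1] -> levels [3 6 9 2 2]
Step 3: flows [1->0,0->3,0->4,2->1] -> levels [2 6 8 3 3]
Step 4: flows [1->0,3->0,4->0,2->1] -> levels [5 6 7 2 2]
Step 5: flows [1->0,0->3,0->4,2->1] -> levels [4 6 6 3 3]
Step 6: flows [1->0,0->3,0->4,1=2] -> levels [3 5 6 4 4]

Answer: 3 5 6 4 4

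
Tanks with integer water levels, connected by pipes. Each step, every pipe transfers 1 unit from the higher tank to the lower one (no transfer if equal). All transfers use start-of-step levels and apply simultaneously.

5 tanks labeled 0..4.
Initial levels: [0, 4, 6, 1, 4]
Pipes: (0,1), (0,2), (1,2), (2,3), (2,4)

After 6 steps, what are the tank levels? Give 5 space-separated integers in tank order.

Answer: 3 2 5 2 3

Derivation:
Step 1: flows [1->0,2->0,2->1,2->3,2->4] -> levels [2 4 2 2 5]
Step 2: flows [1->0,0=2,1->2,2=3,4->2] -> levels [3 2 4 2 4]
Step 3: flows [0->1,2->0,2->1,2->3,2=4] -> levels [3 4 1 3 4]
Step 4: flows [1->0,0->2,1->2,3->2,4->2] -> levels [3 2 5 2 3]
Step 5: flows [0->1,2->0,2->1,2->3,2->4] -> levels [3 4 1 3 4]
  -> period-2 cycle: step 5 state = step 3 state
  -> state at step 6: (6-3) mod 2 = 1, same as step 4 -> [3 2 5 2 3]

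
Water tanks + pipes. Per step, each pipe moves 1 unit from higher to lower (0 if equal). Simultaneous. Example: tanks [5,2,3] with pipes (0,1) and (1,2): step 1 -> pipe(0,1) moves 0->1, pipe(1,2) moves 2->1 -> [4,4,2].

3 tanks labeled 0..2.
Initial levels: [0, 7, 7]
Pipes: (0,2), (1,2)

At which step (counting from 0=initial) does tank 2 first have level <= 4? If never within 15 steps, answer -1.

Answer: 5

Derivation:
Step 1: flows [2->0,1=2] -> levels [1 7 6]
Step 2: flows [2->0,1->2] -> levels [2 6 6]
Step 3: flows [2->0,1=2] -> levels [3 6 5]
Step 4: flows [2->0,1->2] -> levels [4 5 5]
Step 5: flows [2->0,1=2] -> levels [5 5 4]
Tank 2 first reaches <=4 at step 5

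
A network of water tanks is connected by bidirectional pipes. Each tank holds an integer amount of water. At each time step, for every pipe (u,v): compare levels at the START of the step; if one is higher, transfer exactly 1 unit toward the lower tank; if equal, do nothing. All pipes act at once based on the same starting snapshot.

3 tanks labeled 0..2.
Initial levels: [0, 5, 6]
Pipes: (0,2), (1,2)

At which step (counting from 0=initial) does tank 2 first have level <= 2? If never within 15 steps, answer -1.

Answer: -1

Derivation:
Step 1: flows [2->0,2->1] -> levels [1 6 4]
Step 2: flows [2->0,1->2] -> levels [2 5 4]
Step 3: flows [2->0,1->2] -> levels [3 4 4]
Step 4: flows [2->0,1=2] -> levels [4 4 3]
Step 5: flows [0->2,1->2] -> levels [3 3 5]
Step 6: flows [2->0,2->1] -> levels [4 4 3]
  -> period-2 cycle (repeats step 4); tank 2 never drops to <=2
Tank 2 never reaches <=2 within 15 steps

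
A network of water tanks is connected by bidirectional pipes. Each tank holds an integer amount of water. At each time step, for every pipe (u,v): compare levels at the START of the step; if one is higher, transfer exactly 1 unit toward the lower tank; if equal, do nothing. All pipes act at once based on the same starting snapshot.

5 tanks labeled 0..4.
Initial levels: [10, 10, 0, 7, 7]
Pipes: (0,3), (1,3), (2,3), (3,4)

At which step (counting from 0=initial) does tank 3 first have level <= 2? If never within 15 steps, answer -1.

Answer: -1

Derivation:
Step 1: flows [0->3,1->3,3->2,3=4] -> levels [9 9 1 8 7]
Step 2: flows [0->3,1->3,3->2,3->4] -> levels [8 8 2 8 8]
Step 3: flows [0=3,1=3,3->2,3=4] -> levels [8 8 3 7 8]
Step 4: flows [0->3,1->3,3->2,4->3] -> levels [7 7 4 9 7]
Step 5: flows [3->0,3->1,3->2,3->4] -> levels [8 8 5 5 8]
Step 6: flows [0->3,1->3,2=3,4->3] -> levels [7 7 5 8 7]
Step 7: flows [3->0,3->1,3->2,3->4] -> levels [8 8 6 4 8]
Step 8: flows [0->3,1->3,2->3,4->3] -> levels [7 7 5 8 7]
  -> period-2 cycle (repeats step 6); tank 3 never drops to <=2
Tank 3 never reaches <=2 within 15 steps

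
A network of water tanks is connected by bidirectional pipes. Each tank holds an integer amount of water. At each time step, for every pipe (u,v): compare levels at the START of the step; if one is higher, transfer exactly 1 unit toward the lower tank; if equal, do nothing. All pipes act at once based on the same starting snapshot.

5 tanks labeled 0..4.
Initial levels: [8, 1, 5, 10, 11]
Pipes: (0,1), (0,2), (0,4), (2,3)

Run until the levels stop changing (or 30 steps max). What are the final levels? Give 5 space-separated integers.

Step 1: flows [0->1,0->2,4->0,3->2] -> levels [7 2 7 9 10]
Step 2: flows [0->1,0=2,4->0,3->2] -> levels [7 3 8 8 9]
Step 3: flows [0->1,2->0,4->0,2=3] -> levels [8 4 7 8 8]
Step 4: flows [0->1,0->2,0=4,3->2] -> levels [6 5 9 7 8]
Step 5: flows [0->1,2->0,4->0,2->3] -> levels [7 6 7 8 7]
Step 6: flows [0->1,0=2,0=4,3->2] -> levels [6 7 8 7 7]
Step 7: flows [1->0,2->0,4->0,2->3] -> levels [9 6 6 8 6]
Step 8: flows [0->1,0->2,0->4,3->2] -> levels [6 7 8 7 7]
  -> period-2 cycle: step 8 state = step 6 state; never stabilizes
  -> state at step 30: (30-6) mod 2 = 0, same as step 6 -> [6 7 8 7 7]

Answer: 6 7 8 7 7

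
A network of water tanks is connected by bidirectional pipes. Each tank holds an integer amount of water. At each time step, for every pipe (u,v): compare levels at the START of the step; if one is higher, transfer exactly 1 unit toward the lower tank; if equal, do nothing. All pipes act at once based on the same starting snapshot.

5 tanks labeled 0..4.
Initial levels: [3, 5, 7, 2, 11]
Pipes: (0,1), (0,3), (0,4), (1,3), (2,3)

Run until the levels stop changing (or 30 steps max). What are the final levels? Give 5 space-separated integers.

Step 1: flows [1->0,0->3,4->0,1->3,2->3] -> levels [4 3 6 5 10]
Step 2: flows [0->1,3->0,4->0,3->1,2->3] -> levels [5 5 5 4 9]
Step 3: flows [0=1,0->3,4->0,1->3,2->3] -> levels [5 4 4 7 8]
Step 4: flows [0->1,3->0,4->0,3->1,3->2] -> levels [6 6 5 4 7]
Step 5: flows [0=1,0->3,4->0,1->3,2->3] -> levels [6 5 4 7 6]
Step 6: flows [0->1,3->0,0=4,3->1,3->2] -> levels [6 7 5 4 6]
Step 7: flows [1->0,0->3,0=4,1->3,2->3] -> levels [6 5 4 7 6]
  -> period-2 cycle: step 7 state = step 5 state; never stabilizes
  -> state at step 30: (30-5) mod 2 = 1, same as step 6 -> [6 7 5 4 6]

Answer: 6 7 5 4 6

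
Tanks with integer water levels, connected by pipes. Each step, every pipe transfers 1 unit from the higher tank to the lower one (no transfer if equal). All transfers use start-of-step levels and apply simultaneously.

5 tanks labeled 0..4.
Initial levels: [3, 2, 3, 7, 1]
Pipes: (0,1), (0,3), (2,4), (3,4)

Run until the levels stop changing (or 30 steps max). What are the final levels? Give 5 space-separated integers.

Step 1: flows [0->1,3->0,2->4,3->4] -> levels [3 3 2 5 3]
Step 2: flows [0=1,3->0,4->2,3->4] -> levels [4 3 3 3 3]
Step 3: flows [0->1,0->3,2=4,3=4] -> levels [2 4 3 4 3]
Step 4: flows [1->0,3->0,2=4,3->4] -> levels [4 3 3 2 4]
Step 5: flows [0->1,0->3,4->2,4->3] -> levels [2 4 4 4 2]
Step 6: flows [1->0,3->0,2->4,3->4] -> levels [4 3 3 2 4]
  -> period-2 cycle: step 6 state = step 4 state; never stabilizes
  -> state at step 30: (30-4) mod 2 = 0, same as step 4 -> [4 3 3 2 4]

Answer: 4 3 3 2 4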